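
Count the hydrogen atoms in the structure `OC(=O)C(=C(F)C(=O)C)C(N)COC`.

12

Hydrogens are implicit in SMILES; fill each atom to its normal valence:
  4 × C: no H
  3 × O: no H
  2 × C: 3 H each → 6
  1 × C: 2 H
  1 × C: 1 H
  1 × F: no H
  1 × N: 2 H
  1 × O: 1 H
  Total hydrogens = 12.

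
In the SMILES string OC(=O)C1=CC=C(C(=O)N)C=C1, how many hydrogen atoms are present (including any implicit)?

7

Hydrogens are implicit in SMILES; fill each atom to its normal valence:
  4 × C (aromatic): 1 H each → 4
  2 × C (aromatic): no H
  2 × C: no H
  2 × O: no H
  1 × N: 2 H
  1 × O: 1 H
  Total hydrogens = 7.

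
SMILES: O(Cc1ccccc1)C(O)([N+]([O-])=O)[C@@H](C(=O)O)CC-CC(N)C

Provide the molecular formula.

C15H22N2O6

Heavy atoms from the SMILES: 15 C, 2 N, 6 O.
Implicit hydrogens by atom environment:
  5 × C (aromatic): 1 H each → 5
  4 × C: 2 H each → 8
  3 × O: no H
  2 × C: 1 H each → 2
  2 × C: no H
  2 × O: 1 H each → 2
  1 × C: 3 H
  1 × C (aromatic): no H
  1 × N: 2 H
  1 × N (charge +1): no H
  1 × O (charge -1): no H
  Total hydrogens = 22.
Molecular formula: C15H22N2O6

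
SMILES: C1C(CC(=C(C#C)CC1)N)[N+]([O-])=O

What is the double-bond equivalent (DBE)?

Molecular formula from the SMILES: C9H12N2O2.
DoU = (2C + 2 + N − H − X)/2 = (2·9 + 2 + 2 − 12 − 0)/2 = 10/2 = 5.
(Structurally: 1 ring(s) + 4 π bond(s) = 5.)

5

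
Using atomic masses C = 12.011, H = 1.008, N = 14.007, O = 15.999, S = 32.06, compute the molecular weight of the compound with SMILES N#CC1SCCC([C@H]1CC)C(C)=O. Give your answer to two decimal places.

Molecular formula: C10H15NOS.
M = 10×12.011 + 15×1.008 + 1×14.007 + 1×15.999 + 1×32.06 = 197.30 g/mol.

197.30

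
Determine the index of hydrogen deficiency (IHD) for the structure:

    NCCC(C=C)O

1

Molecular formula from the SMILES: C5H11NO.
DoU = (2C + 2 + N − H − X)/2 = (2·5 + 2 + 1 − 11 − 0)/2 = 2/2 = 1.
(Structurally: 0 ring(s) + 1 π bond(s) = 1.)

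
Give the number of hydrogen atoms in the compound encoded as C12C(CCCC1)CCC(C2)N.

19

Hydrogens are implicit in SMILES; fill each atom to its normal valence:
  7 × C: 2 H each → 14
  3 × C: 1 H each → 3
  1 × N: 2 H
  Total hydrogens = 19.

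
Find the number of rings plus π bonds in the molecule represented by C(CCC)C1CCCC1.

Molecular formula from the SMILES: C9H18.
DoU = (2C + 2 + N − H − X)/2 = (2·9 + 2 + 0 − 18 − 0)/2 = 2/2 = 1.
(Structurally: 1 ring(s) + 0 π bond(s) = 1.)

1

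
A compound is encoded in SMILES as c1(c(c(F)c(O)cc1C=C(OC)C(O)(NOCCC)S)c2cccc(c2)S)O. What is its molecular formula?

Heavy atoms from the SMILES: 19 C, 1 F, 1 N, 5 O, 2 S.
Implicit hydrogens by atom environment:
  7 × C (aromatic): no H
  5 × C (aromatic): 1 H each → 5
  3 × O: 1 H each → 3
  2 × C: 3 H each → 6
  2 × C: 2 H each → 4
  2 × C: no H
  2 × O: no H
  2 × S: 1 H each → 2
  1 × C: 1 H
  1 × F: no H
  1 × N: 1 H
  Total hydrogens = 22.
Molecular formula: C19H22FNO5S2

C19H22FNO5S2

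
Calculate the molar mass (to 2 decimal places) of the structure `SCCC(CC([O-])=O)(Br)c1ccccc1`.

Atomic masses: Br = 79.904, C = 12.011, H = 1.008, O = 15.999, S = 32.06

288.18

Molecular formula: C11H12BrO2S-.
M = 1×79.904 + 11×12.011 + 12×1.008 + 2×15.999 + 1×32.06 = 288.18 g/mol.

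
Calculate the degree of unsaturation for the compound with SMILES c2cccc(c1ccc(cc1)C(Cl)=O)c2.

9

Molecular formula from the SMILES: C13H9ClO.
DoU = (2C + 2 + N − H − X)/2 = (2·13 + 2 + 0 − 9 − 1)/2 = 18/2 = 9.
(Structurally: 2 ring(s) + 7 π bond(s) = 9.)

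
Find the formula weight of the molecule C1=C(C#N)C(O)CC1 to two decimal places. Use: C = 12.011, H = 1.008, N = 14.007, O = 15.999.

109.13

Molecular formula: C6H7NO.
M = 6×12.011 + 7×1.008 + 1×14.007 + 1×15.999 = 109.13 g/mol.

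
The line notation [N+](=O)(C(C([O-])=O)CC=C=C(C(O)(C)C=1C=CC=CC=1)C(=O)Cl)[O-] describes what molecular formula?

C15H13ClNO6-

Heavy atoms from the SMILES: 15 C, 1 Cl, 1 N, 6 O.
Implicit hydrogens by atom environment:
  5 × C (aromatic): 1 H each → 5
  5 × C: no H
  3 × O: no H
  2 × C: 1 H each → 2
  2 × O (charge -1): no H
  1 × C: 3 H
  1 × C: 2 H
  1 × C (aromatic): no H
  1 × Cl: no H
  1 × N (charge +1): no H
  1 × O: 1 H
  Total hydrogens = 13.
Net charge -1.
Molecular formula: C15H13ClNO6-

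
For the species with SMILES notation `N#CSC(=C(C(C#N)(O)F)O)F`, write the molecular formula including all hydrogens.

C5H2F2N2O2S

Heavy atoms from the SMILES: 5 C, 2 F, 2 N, 2 O, 1 S.
Implicit hydrogens by atom environment:
  5 × C: no H
  2 × F: no H
  2 × N: no H
  2 × O: 1 H each → 2
  1 × S: no H
  Total hydrogens = 2.
Molecular formula: C5H2F2N2O2S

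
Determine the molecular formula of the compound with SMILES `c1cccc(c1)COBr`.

Heavy atoms from the SMILES: 1 Br, 7 C, 1 O.
Implicit hydrogens by atom environment:
  5 × C (aromatic): 1 H each → 5
  1 × Br: no H
  1 × C: 2 H
  1 × C (aromatic): no H
  1 × O: no H
  Total hydrogens = 7.
Molecular formula: C7H7BrO

C7H7BrO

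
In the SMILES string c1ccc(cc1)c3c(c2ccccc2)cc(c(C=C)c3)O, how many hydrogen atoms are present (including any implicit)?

Hydrogens are implicit in SMILES; fill each atom to its normal valence:
  12 × C (aromatic): 1 H each → 12
  6 × C (aromatic): no H
  1 × C: 2 H
  1 × C: 1 H
  1 × O: 1 H
  Total hydrogens = 16.

16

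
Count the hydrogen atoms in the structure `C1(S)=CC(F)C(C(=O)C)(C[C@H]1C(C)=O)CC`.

17

Hydrogens are implicit in SMILES; fill each atom to its normal valence:
  4 × C: no H
  3 × C: 3 H each → 9
  3 × C: 1 H each → 3
  2 × C: 2 H each → 4
  2 × O: no H
  1 × F: no H
  1 × S: 1 H
  Total hydrogens = 17.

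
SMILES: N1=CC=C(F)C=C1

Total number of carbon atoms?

The symbol for carbon appears 5 times in the SMILES.

5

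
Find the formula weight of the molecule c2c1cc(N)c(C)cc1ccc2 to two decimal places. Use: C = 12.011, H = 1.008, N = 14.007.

157.22

Molecular formula: C11H11N.
M = 11×12.011 + 11×1.008 + 1×14.007 = 157.22 g/mol.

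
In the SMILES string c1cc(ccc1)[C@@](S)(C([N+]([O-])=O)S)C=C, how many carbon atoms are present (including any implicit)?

The symbol for carbon appears 10 times in the SMILES. Lowercase c denotes aromatic carbon and counts toward C.

10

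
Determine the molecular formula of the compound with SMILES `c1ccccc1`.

Heavy atoms from the SMILES: 6 C.
Implicit hydrogens by atom environment:
  6 × C (aromatic): 1 H each → 6
  Total hydrogens = 6.
Molecular formula: C6H6

C6H6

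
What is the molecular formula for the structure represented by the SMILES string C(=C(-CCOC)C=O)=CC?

Heavy atoms from the SMILES: 8 C, 2 O.
Implicit hydrogens by atom environment:
  2 × C: 3 H each → 6
  2 × C: 2 H each → 4
  2 × C: 1 H each → 2
  2 × C: no H
  2 × O: no H
  Total hydrogens = 12.
Molecular formula: C8H12O2

C8H12O2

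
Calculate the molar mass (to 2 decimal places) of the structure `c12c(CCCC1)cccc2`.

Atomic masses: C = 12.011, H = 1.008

Molecular formula: C10H12.
M = 10×12.011 + 12×1.008 = 132.21 g/mol.

132.21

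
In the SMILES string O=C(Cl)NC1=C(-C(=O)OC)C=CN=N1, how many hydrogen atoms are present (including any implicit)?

Hydrogens are implicit in SMILES; fill each atom to its normal valence:
  3 × O: no H
  2 × C (aromatic): 1 H each → 2
  2 × C (aromatic): no H
  2 × C: no H
  2 × N (aromatic): no H
  1 × C: 3 H
  1 × Cl: no H
  1 × N: 1 H
  Total hydrogens = 6.

6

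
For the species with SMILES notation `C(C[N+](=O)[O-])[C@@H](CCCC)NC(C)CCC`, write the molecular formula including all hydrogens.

Heavy atoms from the SMILES: 12 C, 2 N, 2 O.
Implicit hydrogens by atom environment:
  7 × C: 2 H each → 14
  3 × C: 3 H each → 9
  2 × C: 1 H each → 2
  1 × N: 1 H
  1 × N (charge +1): no H
  1 × O: no H
  1 × O (charge -1): no H
  Total hydrogens = 26.
Molecular formula: C12H26N2O2

C12H26N2O2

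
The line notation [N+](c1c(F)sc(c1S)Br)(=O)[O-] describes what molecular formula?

Heavy atoms from the SMILES: 1 Br, 4 C, 1 F, 1 N, 2 O, 2 S.
Implicit hydrogens by atom environment:
  4 × C (aromatic): no H
  1 × Br: no H
  1 × F: no H
  1 × N (charge +1): no H
  1 × O: no H
  1 × O (charge -1): no H
  1 × S: 1 H
  1 × S (aromatic): no H
  Total hydrogens = 1.
Molecular formula: C4HBrFNO2S2

C4HBrFNO2S2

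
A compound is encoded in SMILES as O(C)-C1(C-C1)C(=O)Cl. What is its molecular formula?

C5H7ClO2

Heavy atoms from the SMILES: 5 C, 1 Cl, 2 O.
Implicit hydrogens by atom environment:
  2 × C: 2 H each → 4
  2 × C: no H
  2 × O: no H
  1 × C: 3 H
  1 × Cl: no H
  Total hydrogens = 7.
Molecular formula: C5H7ClO2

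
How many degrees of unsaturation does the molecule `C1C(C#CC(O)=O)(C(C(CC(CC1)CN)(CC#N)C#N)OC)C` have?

8

Molecular formula from the SMILES: C17H23N3O3.
DoU = (2C + 2 + N − H − X)/2 = (2·17 + 2 + 3 − 23 − 0)/2 = 16/2 = 8.
(Structurally: 1 ring(s) + 7 π bond(s) = 8.)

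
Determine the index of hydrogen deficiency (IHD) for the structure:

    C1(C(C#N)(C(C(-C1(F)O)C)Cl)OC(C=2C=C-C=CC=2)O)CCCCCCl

Molecular formula from the SMILES: C19H24Cl2FNO3.
DoU = (2C + 2 + N − H − X)/2 = (2·19 + 2 + 1 − 24 − 3)/2 = 14/2 = 7.
(Structurally: 2 ring(s) + 5 π bond(s) = 7.)

7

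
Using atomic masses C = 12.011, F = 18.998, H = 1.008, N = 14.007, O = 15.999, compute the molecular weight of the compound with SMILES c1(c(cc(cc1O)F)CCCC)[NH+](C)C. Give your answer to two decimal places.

212.29

Molecular formula: C12H19FNO+.
M = 12×12.011 + 1×18.998 + 19×1.008 + 1×14.007 + 1×15.999 = 212.29 g/mol.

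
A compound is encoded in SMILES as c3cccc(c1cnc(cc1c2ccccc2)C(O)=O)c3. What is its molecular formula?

Heavy atoms from the SMILES: 18 C, 1 N, 2 O.
Implicit hydrogens by atom environment:
  12 × C (aromatic): 1 H each → 12
  5 × C (aromatic): no H
  1 × C: no H
  1 × N (aromatic): no H
  1 × O: 1 H
  1 × O: no H
  Total hydrogens = 13.
Molecular formula: C18H13NO2

C18H13NO2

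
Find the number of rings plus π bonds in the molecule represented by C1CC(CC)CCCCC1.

1

Molecular formula from the SMILES: C10H20.
DoU = (2C + 2 + N − H − X)/2 = (2·10 + 2 + 0 − 20 − 0)/2 = 2/2 = 1.
(Structurally: 1 ring(s) + 0 π bond(s) = 1.)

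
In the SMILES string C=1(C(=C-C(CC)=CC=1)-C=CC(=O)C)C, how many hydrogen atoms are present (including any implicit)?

Hydrogens are implicit in SMILES; fill each atom to its normal valence:
  3 × C: 3 H each → 9
  3 × C (aromatic): 1 H each → 3
  3 × C (aromatic): no H
  2 × C: 1 H each → 2
  1 × C: 2 H
  1 × C: no H
  1 × O: no H
  Total hydrogens = 16.

16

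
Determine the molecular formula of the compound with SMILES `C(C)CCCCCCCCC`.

Heavy atoms from the SMILES: 11 C.
Implicit hydrogens by atom environment:
  9 × C: 2 H each → 18
  2 × C: 3 H each → 6
  Total hydrogens = 24.
Molecular formula: C11H24

C11H24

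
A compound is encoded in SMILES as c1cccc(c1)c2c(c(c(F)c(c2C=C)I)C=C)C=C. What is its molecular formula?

C18H14FI

Heavy atoms from the SMILES: 18 C, 1 F, 1 I.
Implicit hydrogens by atom environment:
  7 × C (aromatic): no H
  5 × C (aromatic): 1 H each → 5
  3 × C: 2 H each → 6
  3 × C: 1 H each → 3
  1 × F: no H
  1 × I: no H
  Total hydrogens = 14.
Molecular formula: C18H14FI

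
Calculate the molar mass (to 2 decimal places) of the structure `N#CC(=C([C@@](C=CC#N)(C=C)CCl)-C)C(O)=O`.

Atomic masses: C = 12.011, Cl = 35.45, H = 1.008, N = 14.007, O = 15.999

Molecular formula: C12H11ClN2O2.
M = 12×12.011 + 1×35.45 + 11×1.008 + 2×14.007 + 2×15.999 = 250.68 g/mol.

250.68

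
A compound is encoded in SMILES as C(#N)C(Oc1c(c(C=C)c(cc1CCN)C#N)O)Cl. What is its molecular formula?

Heavy atoms from the SMILES: 13 C, 1 Cl, 3 N, 2 O.
Implicit hydrogens by atom environment:
  5 × C (aromatic): no H
  3 × C: 2 H each → 6
  2 × C: 1 H each → 2
  2 × C: no H
  2 × N: no H
  1 × C (aromatic): 1 H
  1 × Cl: no H
  1 × N: 2 H
  1 × O: 1 H
  1 × O: no H
  Total hydrogens = 12.
Molecular formula: C13H12ClN3O2

C13H12ClN3O2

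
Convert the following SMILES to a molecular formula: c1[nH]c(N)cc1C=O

C5H6N2O

Heavy atoms from the SMILES: 5 C, 2 N, 1 O.
Implicit hydrogens by atom environment:
  2 × C (aromatic): 1 H each → 2
  2 × C (aromatic): no H
  1 × C: 1 H
  1 × N: 2 H
  1 × N (aromatic): 1 H
  1 × O: no H
  Total hydrogens = 6.
Molecular formula: C5H6N2O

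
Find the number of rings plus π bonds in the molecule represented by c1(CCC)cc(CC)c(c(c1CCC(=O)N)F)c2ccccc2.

9

Molecular formula from the SMILES: C20H24FNO.
DoU = (2C + 2 + N − H − X)/2 = (2·20 + 2 + 1 − 24 − 1)/2 = 18/2 = 9.
(Structurally: 2 ring(s) + 7 π bond(s) = 9.)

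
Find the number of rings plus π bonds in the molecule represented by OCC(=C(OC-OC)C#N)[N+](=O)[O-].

4

Molecular formula from the SMILES: C6H8N2O5.
DoU = (2C + 2 + N − H − X)/2 = (2·6 + 2 + 2 − 8 − 0)/2 = 8/2 = 4.
(Structurally: 0 ring(s) + 4 π bond(s) = 4.)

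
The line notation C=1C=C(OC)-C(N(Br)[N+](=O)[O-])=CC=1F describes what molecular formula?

C7H6BrFN2O3

Heavy atoms from the SMILES: 1 Br, 7 C, 1 F, 2 N, 3 O.
Implicit hydrogens by atom environment:
  3 × C (aromatic): 1 H each → 3
  3 × C (aromatic): no H
  2 × O: no H
  1 × Br: no H
  1 × C: 3 H
  1 × F: no H
  1 × N: no H
  1 × N (charge +1): no H
  1 × O (charge -1): no H
  Total hydrogens = 6.
Molecular formula: C7H6BrFN2O3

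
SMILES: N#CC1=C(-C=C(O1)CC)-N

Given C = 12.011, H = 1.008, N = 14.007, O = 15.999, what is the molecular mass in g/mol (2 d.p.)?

Molecular formula: C7H8N2O.
M = 7×12.011 + 8×1.008 + 2×14.007 + 1×15.999 = 136.15 g/mol.

136.15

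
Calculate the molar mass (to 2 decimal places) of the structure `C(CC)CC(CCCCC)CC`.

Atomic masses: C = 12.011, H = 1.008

Molecular formula: C12H26.
M = 12×12.011 + 26×1.008 = 170.34 g/mol.

170.34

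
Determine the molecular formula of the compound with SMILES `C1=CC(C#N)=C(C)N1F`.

Heavy atoms from the SMILES: 6 C, 1 F, 2 N.
Implicit hydrogens by atom environment:
  2 × C (aromatic): 1 H each → 2
  2 × C (aromatic): no H
  1 × C: 3 H
  1 × C: no H
  1 × F: no H
  1 × N (aromatic): no H
  1 × N: no H
  Total hydrogens = 5.
Molecular formula: C6H5FN2

C6H5FN2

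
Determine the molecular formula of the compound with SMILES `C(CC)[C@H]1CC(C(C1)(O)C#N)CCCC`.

C13H23NO

Heavy atoms from the SMILES: 13 C, 1 N, 1 O.
Implicit hydrogens by atom environment:
  7 × C: 2 H each → 14
  2 × C: 3 H each → 6
  2 × C: 1 H each → 2
  2 × C: no H
  1 × N: no H
  1 × O: 1 H
  Total hydrogens = 23.
Molecular formula: C13H23NO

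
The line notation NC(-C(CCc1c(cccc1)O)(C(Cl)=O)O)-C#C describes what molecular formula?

C13H14ClNO3

Heavy atoms from the SMILES: 13 C, 1 Cl, 1 N, 3 O.
Implicit hydrogens by atom environment:
  4 × C (aromatic): 1 H each → 4
  3 × C: no H
  2 × C: 2 H each → 4
  2 × C: 1 H each → 2
  2 × C (aromatic): no H
  2 × O: 1 H each → 2
  1 × Cl: no H
  1 × N: 2 H
  1 × O: no H
  Total hydrogens = 14.
Molecular formula: C13H14ClNO3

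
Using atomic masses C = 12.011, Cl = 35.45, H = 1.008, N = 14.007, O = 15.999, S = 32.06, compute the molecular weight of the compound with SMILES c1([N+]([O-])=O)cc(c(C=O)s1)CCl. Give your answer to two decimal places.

Molecular formula: C6H4ClNO3S.
M = 6×12.011 + 1×35.45 + 4×1.008 + 1×14.007 + 3×15.999 + 1×32.06 = 205.61 g/mol.

205.61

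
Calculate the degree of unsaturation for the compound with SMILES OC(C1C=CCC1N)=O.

3

Molecular formula from the SMILES: C6H9NO2.
DoU = (2C + 2 + N − H − X)/2 = (2·6 + 2 + 1 − 9 − 0)/2 = 6/2 = 3.
(Structurally: 1 ring(s) + 2 π bond(s) = 3.)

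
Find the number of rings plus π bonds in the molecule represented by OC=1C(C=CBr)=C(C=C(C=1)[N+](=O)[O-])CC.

6

Molecular formula from the SMILES: C10H10BrNO3.
DoU = (2C + 2 + N − H − X)/2 = (2·10 + 2 + 1 − 10 − 1)/2 = 12/2 = 6.
(Structurally: 1 ring(s) + 5 π bond(s) = 6.)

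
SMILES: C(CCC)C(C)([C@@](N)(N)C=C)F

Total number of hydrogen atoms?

Hydrogens are implicit in SMILES; fill each atom to its normal valence:
  4 × C: 2 H each → 8
  2 × C: 3 H each → 6
  2 × C: no H
  2 × N: 2 H each → 4
  1 × C: 1 H
  1 × F: no H
  Total hydrogens = 19.

19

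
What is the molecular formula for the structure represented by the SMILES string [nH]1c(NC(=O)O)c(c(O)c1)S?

Heavy atoms from the SMILES: 5 C, 2 N, 3 O, 1 S.
Implicit hydrogens by atom environment:
  3 × C (aromatic): no H
  2 × O: 1 H each → 2
  1 × C (aromatic): 1 H
  1 × C: no H
  1 × N (aromatic): 1 H
  1 × N: 1 H
  1 × O: no H
  1 × S: 1 H
  Total hydrogens = 6.
Molecular formula: C5H6N2O3S

C5H6N2O3S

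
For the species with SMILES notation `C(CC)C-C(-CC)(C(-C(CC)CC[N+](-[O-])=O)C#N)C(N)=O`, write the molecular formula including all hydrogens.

Heavy atoms from the SMILES: 15 C, 3 N, 3 O.
Implicit hydrogens by atom environment:
  7 × C: 2 H each → 14
  3 × C: 3 H each → 9
  3 × C: no H
  2 × C: 1 H each → 2
  2 × O: no H
  1 × N: 2 H
  1 × N (charge +1): no H
  1 × N: no H
  1 × O (charge -1): no H
  Total hydrogens = 27.
Molecular formula: C15H27N3O3

C15H27N3O3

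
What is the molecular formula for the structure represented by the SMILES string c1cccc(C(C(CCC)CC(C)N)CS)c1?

C15H25NS

Heavy atoms from the SMILES: 15 C, 1 N, 1 S.
Implicit hydrogens by atom environment:
  5 × C (aromatic): 1 H each → 5
  4 × C: 2 H each → 8
  3 × C: 1 H each → 3
  2 × C: 3 H each → 6
  1 × C (aromatic): no H
  1 × N: 2 H
  1 × S: 1 H
  Total hydrogens = 25.
Molecular formula: C15H25NS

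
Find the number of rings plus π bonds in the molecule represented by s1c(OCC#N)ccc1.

Molecular formula from the SMILES: C6H5NOS.
DoU = (2C + 2 + N − H − X)/2 = (2·6 + 2 + 1 − 5 − 0)/2 = 10/2 = 5.
(Structurally: 1 ring(s) + 4 π bond(s) = 5.)

5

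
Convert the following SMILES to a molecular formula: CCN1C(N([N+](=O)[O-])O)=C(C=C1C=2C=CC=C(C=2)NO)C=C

C14H16N4O4

Heavy atoms from the SMILES: 14 C, 4 N, 4 O.
Implicit hydrogens by atom environment:
  5 × C (aromatic): 1 H each → 5
  5 × C (aromatic): no H
  2 × C: 2 H each → 4
  2 × O: 1 H each → 2
  1 × C: 3 H
  1 × C: 1 H
  1 × N: 1 H
  1 × N (aromatic): no H
  1 × N: no H
  1 × N (charge +1): no H
  1 × O: no H
  1 × O (charge -1): no H
  Total hydrogens = 16.
Molecular formula: C14H16N4O4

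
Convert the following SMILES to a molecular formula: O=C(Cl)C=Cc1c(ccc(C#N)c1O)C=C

C12H8ClNO2

Heavy atoms from the SMILES: 12 C, 1 Cl, 1 N, 2 O.
Implicit hydrogens by atom environment:
  4 × C (aromatic): no H
  3 × C: 1 H each → 3
  2 × C (aromatic): 1 H each → 2
  2 × C: no H
  1 × C: 2 H
  1 × Cl: no H
  1 × N: no H
  1 × O: 1 H
  1 × O: no H
  Total hydrogens = 8.
Molecular formula: C12H8ClNO2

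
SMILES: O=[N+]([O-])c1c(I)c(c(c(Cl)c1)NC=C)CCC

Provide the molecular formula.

C11H12ClIN2O2

Heavy atoms from the SMILES: 11 C, 1 Cl, 1 I, 2 N, 2 O.
Implicit hydrogens by atom environment:
  5 × C (aromatic): no H
  3 × C: 2 H each → 6
  1 × C: 3 H
  1 × C (aromatic): 1 H
  1 × C: 1 H
  1 × Cl: no H
  1 × I: no H
  1 × N: 1 H
  1 × N (charge +1): no H
  1 × O: no H
  1 × O (charge -1): no H
  Total hydrogens = 12.
Molecular formula: C11H12ClIN2O2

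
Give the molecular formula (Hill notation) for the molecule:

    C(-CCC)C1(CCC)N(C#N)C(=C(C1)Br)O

Heavy atoms from the SMILES: 1 Br, 12 C, 2 N, 1 O.
Implicit hydrogens by atom environment:
  6 × C: 2 H each → 12
  4 × C: no H
  2 × C: 3 H each → 6
  2 × N: no H
  1 × Br: no H
  1 × O: 1 H
  Total hydrogens = 19.
Molecular formula: C12H19BrN2O

C12H19BrN2O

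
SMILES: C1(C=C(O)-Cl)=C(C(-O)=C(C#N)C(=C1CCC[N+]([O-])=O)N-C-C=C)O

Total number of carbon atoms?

15

The symbol for carbon appears 15 times in the SMILES. (Cl is a single chlorine, not C + l.)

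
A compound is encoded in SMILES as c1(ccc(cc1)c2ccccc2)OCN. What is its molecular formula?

C13H13NO

Heavy atoms from the SMILES: 13 C, 1 N, 1 O.
Implicit hydrogens by atom environment:
  9 × C (aromatic): 1 H each → 9
  3 × C (aromatic): no H
  1 × C: 2 H
  1 × N: 2 H
  1 × O: no H
  Total hydrogens = 13.
Molecular formula: C13H13NO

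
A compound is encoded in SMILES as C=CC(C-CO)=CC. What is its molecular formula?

C7H12O

Heavy atoms from the SMILES: 7 C, 1 O.
Implicit hydrogens by atom environment:
  3 × C: 2 H each → 6
  2 × C: 1 H each → 2
  1 × C: 3 H
  1 × C: no H
  1 × O: 1 H
  Total hydrogens = 12.
Molecular formula: C7H12O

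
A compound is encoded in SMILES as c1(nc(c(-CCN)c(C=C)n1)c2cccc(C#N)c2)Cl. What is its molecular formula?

C15H13ClN4

Heavy atoms from the SMILES: 15 C, 1 Cl, 4 N.
Implicit hydrogens by atom environment:
  6 × C (aromatic): no H
  4 × C (aromatic): 1 H each → 4
  3 × C: 2 H each → 6
  2 × N (aromatic): no H
  1 × C: 1 H
  1 × C: no H
  1 × Cl: no H
  1 × N: 2 H
  1 × N: no H
  Total hydrogens = 13.
Molecular formula: C15H13ClN4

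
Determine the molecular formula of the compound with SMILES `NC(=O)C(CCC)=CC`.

Heavy atoms from the SMILES: 7 C, 1 N, 1 O.
Implicit hydrogens by atom environment:
  2 × C: 3 H each → 6
  2 × C: 2 H each → 4
  2 × C: no H
  1 × C: 1 H
  1 × N: 2 H
  1 × O: no H
  Total hydrogens = 13.
Molecular formula: C7H13NO

C7H13NO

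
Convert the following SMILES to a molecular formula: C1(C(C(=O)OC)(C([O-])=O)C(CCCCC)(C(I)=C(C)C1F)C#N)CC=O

C18H22FINO5-

Heavy atoms from the SMILES: 18 C, 1 F, 1 I, 1 N, 5 O.
Implicit hydrogens by atom environment:
  7 × C: no H
  5 × C: 2 H each → 10
  4 × O: no H
  3 × C: 3 H each → 9
  3 × C: 1 H each → 3
  1 × F: no H
  1 × I: no H
  1 × N: no H
  1 × O (charge -1): no H
  Total hydrogens = 22.
Net charge -1.
Molecular formula: C18H22FINO5-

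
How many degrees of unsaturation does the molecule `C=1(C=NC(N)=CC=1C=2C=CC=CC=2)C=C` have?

9

Molecular formula from the SMILES: C13H12N2.
DoU = (2C + 2 + N − H − X)/2 = (2·13 + 2 + 2 − 12 − 0)/2 = 18/2 = 9.
(Structurally: 2 ring(s) + 7 π bond(s) = 9.)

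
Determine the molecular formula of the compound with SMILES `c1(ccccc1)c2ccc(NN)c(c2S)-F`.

Heavy atoms from the SMILES: 12 C, 1 F, 2 N, 1 S.
Implicit hydrogens by atom environment:
  7 × C (aromatic): 1 H each → 7
  5 × C (aromatic): no H
  1 × F: no H
  1 × N: 2 H
  1 × N: 1 H
  1 × S: 1 H
  Total hydrogens = 11.
Molecular formula: C12H11FN2S

C12H11FN2S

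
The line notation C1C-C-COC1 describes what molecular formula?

Heavy atoms from the SMILES: 5 C, 1 O.
Implicit hydrogens by atom environment:
  5 × C: 2 H each → 10
  1 × O: no H
  Total hydrogens = 10.
Molecular formula: C5H10O

C5H10O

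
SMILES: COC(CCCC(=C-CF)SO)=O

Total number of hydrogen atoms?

Hydrogens are implicit in SMILES; fill each atom to its normal valence:
  4 × C: 2 H each → 8
  2 × C: no H
  2 × O: no H
  1 × C: 3 H
  1 × C: 1 H
  1 × F: no H
  1 × O: 1 H
  1 × S: no H
  Total hydrogens = 13.

13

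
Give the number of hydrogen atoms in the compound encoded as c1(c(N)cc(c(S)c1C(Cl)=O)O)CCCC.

14

Hydrogens are implicit in SMILES; fill each atom to its normal valence:
  5 × C (aromatic): no H
  3 × C: 2 H each → 6
  1 × C: 3 H
  1 × C (aromatic): 1 H
  1 × C: no H
  1 × Cl: no H
  1 × N: 2 H
  1 × O: 1 H
  1 × O: no H
  1 × S: 1 H
  Total hydrogens = 14.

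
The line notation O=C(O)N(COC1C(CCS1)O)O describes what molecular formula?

Heavy atoms from the SMILES: 6 C, 1 N, 5 O, 1 S.
Implicit hydrogens by atom environment:
  3 × C: 2 H each → 6
  3 × O: 1 H each → 3
  2 × C: 1 H each → 2
  2 × O: no H
  1 × C: no H
  1 × N: no H
  1 × S: no H
  Total hydrogens = 11.
Molecular formula: C6H11NO5S

C6H11NO5S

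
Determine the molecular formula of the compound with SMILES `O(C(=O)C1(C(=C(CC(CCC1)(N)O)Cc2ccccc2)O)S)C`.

Heavy atoms from the SMILES: 17 C, 1 N, 4 O, 1 S.
Implicit hydrogens by atom environment:
  5 × C: 2 H each → 10
  5 × C (aromatic): 1 H each → 5
  5 × C: no H
  2 × O: 1 H each → 2
  2 × O: no H
  1 × C: 3 H
  1 × C (aromatic): no H
  1 × N: 2 H
  1 × S: 1 H
  Total hydrogens = 23.
Molecular formula: C17H23NO4S

C17H23NO4S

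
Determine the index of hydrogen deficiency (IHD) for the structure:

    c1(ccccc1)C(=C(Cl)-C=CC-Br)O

6

Molecular formula from the SMILES: C11H10BrClO.
DoU = (2C + 2 + N − H − X)/2 = (2·11 + 2 + 0 − 10 − 2)/2 = 12/2 = 6.
(Structurally: 1 ring(s) + 5 π bond(s) = 6.)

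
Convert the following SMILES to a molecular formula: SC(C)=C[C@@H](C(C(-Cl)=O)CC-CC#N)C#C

C12H14ClNOS

Heavy atoms from the SMILES: 12 C, 1 Cl, 1 N, 1 O, 1 S.
Implicit hydrogens by atom environment:
  4 × C: 1 H each → 4
  4 × C: no H
  3 × C: 2 H each → 6
  1 × C: 3 H
  1 × Cl: no H
  1 × N: no H
  1 × O: no H
  1 × S: 1 H
  Total hydrogens = 14.
Molecular formula: C12H14ClNOS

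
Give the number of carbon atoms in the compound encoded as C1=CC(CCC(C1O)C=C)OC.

The symbol for carbon appears 10 times in the SMILES.

10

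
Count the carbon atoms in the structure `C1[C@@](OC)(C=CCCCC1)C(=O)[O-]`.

10

The symbol for carbon appears 10 times in the SMILES.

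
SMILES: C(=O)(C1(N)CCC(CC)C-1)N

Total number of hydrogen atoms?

16

Hydrogens are implicit in SMILES; fill each atom to its normal valence:
  4 × C: 2 H each → 8
  2 × C: no H
  2 × N: 2 H each → 4
  1 × C: 3 H
  1 × C: 1 H
  1 × O: no H
  Total hydrogens = 16.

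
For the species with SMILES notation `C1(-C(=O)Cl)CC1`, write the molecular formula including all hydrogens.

C4H5ClO

Heavy atoms from the SMILES: 4 C, 1 Cl, 1 O.
Implicit hydrogens by atom environment:
  2 × C: 2 H each → 4
  1 × C: 1 H
  1 × C: no H
  1 × Cl: no H
  1 × O: no H
  Total hydrogens = 5.
Molecular formula: C4H5ClO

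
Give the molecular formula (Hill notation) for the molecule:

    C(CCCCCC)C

Heavy atoms from the SMILES: 8 C.
Implicit hydrogens by atom environment:
  6 × C: 2 H each → 12
  2 × C: 3 H each → 6
  Total hydrogens = 18.
Molecular formula: C8H18

C8H18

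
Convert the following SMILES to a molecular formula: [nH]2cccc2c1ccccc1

C10H9N

Heavy atoms from the SMILES: 10 C, 1 N.
Implicit hydrogens by atom environment:
  8 × C (aromatic): 1 H each → 8
  2 × C (aromatic): no H
  1 × N (aromatic): 1 H
  Total hydrogens = 9.
Molecular formula: C10H9N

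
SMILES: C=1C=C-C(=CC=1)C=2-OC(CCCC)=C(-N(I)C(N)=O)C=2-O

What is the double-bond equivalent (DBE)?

Molecular formula from the SMILES: C15H17IN2O3.
DoU = (2C + 2 + N − H − X)/2 = (2·15 + 2 + 2 − 17 − 1)/2 = 16/2 = 8.
(Structurally: 2 ring(s) + 6 π bond(s) = 8.)

8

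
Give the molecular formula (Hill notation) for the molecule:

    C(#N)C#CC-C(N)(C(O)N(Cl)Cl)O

Heavy atoms from the SMILES: 6 C, 2 Cl, 3 N, 2 O.
Implicit hydrogens by atom environment:
  4 × C: no H
  2 × Cl: no H
  2 × N: no H
  2 × O: 1 H each → 2
  1 × C: 2 H
  1 × C: 1 H
  1 × N: 2 H
  Total hydrogens = 7.
Molecular formula: C6H7Cl2N3O2

C6H7Cl2N3O2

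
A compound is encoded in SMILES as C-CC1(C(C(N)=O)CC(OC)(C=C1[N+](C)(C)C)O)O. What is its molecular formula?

C13H25N2O4+

Heavy atoms from the SMILES: 13 C, 2 N, 4 O.
Implicit hydrogens by atom environment:
  5 × C: 3 H each → 15
  4 × C: no H
  2 × C: 2 H each → 4
  2 × C: 1 H each → 2
  2 × O: 1 H each → 2
  2 × O: no H
  1 × N: 2 H
  1 × N (charge +1): no H
  Total hydrogens = 25.
Net charge +1.
Molecular formula: C13H25N2O4+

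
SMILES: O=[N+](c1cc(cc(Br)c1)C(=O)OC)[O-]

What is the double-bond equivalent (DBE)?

6

Molecular formula from the SMILES: C8H6BrNO4.
DoU = (2C + 2 + N − H − X)/2 = (2·8 + 2 + 1 − 6 − 1)/2 = 12/2 = 6.
(Structurally: 1 ring(s) + 5 π bond(s) = 6.)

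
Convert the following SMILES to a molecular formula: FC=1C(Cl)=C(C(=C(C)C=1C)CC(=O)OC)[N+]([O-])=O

C11H11ClFNO4

Heavy atoms from the SMILES: 11 C, 1 Cl, 1 F, 1 N, 4 O.
Implicit hydrogens by atom environment:
  6 × C (aromatic): no H
  3 × C: 3 H each → 9
  3 × O: no H
  1 × C: 2 H
  1 × C: no H
  1 × Cl: no H
  1 × F: no H
  1 × N (charge +1): no H
  1 × O (charge -1): no H
  Total hydrogens = 11.
Molecular formula: C11H11ClFNO4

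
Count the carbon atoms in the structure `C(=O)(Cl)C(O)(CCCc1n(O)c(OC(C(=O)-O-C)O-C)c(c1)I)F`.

The symbol for carbon appears 13 times in the SMILES. Lowercase c denotes aromatic carbon and counts toward C.

13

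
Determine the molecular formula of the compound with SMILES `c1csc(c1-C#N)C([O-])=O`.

C6H2NO2S-

Heavy atoms from the SMILES: 6 C, 1 N, 2 O, 1 S.
Implicit hydrogens by atom environment:
  2 × C (aromatic): 1 H each → 2
  2 × C (aromatic): no H
  2 × C: no H
  1 × N: no H
  1 × O: no H
  1 × O (charge -1): no H
  1 × S (aromatic): no H
  Total hydrogens = 2.
Net charge -1.
Molecular formula: C6H2NO2S-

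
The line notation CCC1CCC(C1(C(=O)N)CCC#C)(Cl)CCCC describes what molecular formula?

C16H26ClNO

Heavy atoms from the SMILES: 16 C, 1 Cl, 1 N, 1 O.
Implicit hydrogens by atom environment:
  8 × C: 2 H each → 16
  4 × C: no H
  2 × C: 3 H each → 6
  2 × C: 1 H each → 2
  1 × Cl: no H
  1 × N: 2 H
  1 × O: no H
  Total hydrogens = 26.
Molecular formula: C16H26ClNO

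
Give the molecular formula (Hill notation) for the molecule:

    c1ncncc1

C4H4N2

Heavy atoms from the SMILES: 4 C, 2 N.
Implicit hydrogens by atom environment:
  4 × C (aromatic): 1 H each → 4
  2 × N (aromatic): no H
  Total hydrogens = 4.
Molecular formula: C4H4N2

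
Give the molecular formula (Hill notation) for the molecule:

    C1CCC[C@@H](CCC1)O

Heavy atoms from the SMILES: 8 C, 1 O.
Implicit hydrogens by atom environment:
  7 × C: 2 H each → 14
  1 × C: 1 H
  1 × O: 1 H
  Total hydrogens = 16.
Molecular formula: C8H16O

C8H16O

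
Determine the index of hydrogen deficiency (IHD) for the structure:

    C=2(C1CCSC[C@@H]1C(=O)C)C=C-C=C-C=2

6

Molecular formula from the SMILES: C13H16OS.
DoU = (2C + 2 + N − H − X)/2 = (2·13 + 2 + 0 − 16 − 0)/2 = 12/2 = 6.
(Structurally: 2 ring(s) + 4 π bond(s) = 6.)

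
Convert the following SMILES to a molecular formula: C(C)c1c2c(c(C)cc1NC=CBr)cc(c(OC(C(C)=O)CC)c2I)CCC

Heavy atoms from the SMILES: 1 Br, 23 C, 1 I, 1 N, 2 O.
Implicit hydrogens by atom environment:
  8 × C (aromatic): no H
  5 × C: 3 H each → 15
  4 × C: 2 H each → 8
  3 × C: 1 H each → 3
  2 × C (aromatic): 1 H each → 2
  2 × O: no H
  1 × Br: no H
  1 × C: no H
  1 × I: no H
  1 × N: 1 H
  Total hydrogens = 29.
Molecular formula: C23H29BrINO2

C23H29BrINO2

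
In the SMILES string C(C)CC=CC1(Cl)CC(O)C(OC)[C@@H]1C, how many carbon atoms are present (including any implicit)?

The symbol for carbon appears 12 times in the SMILES. (Cl is a single chlorine, not C + l.)

12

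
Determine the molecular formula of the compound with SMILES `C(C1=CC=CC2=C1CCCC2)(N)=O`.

C11H13NO

Heavy atoms from the SMILES: 11 C, 1 N, 1 O.
Implicit hydrogens by atom environment:
  4 × C: 2 H each → 8
  3 × C (aromatic): 1 H each → 3
  3 × C (aromatic): no H
  1 × C: no H
  1 × N: 2 H
  1 × O: no H
  Total hydrogens = 13.
Molecular formula: C11H13NO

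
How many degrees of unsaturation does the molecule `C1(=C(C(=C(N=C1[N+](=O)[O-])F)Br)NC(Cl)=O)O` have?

Molecular formula from the SMILES: C6H2BrClFN3O4.
DoU = (2C + 2 + N − H − X)/2 = (2·6 + 2 + 3 − 2 − 3)/2 = 12/2 = 6.
(Structurally: 1 ring(s) + 5 π bond(s) = 6.)

6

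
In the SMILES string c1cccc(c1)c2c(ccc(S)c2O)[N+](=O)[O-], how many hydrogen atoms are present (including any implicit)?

Hydrogens are implicit in SMILES; fill each atom to its normal valence:
  7 × C (aromatic): 1 H each → 7
  5 × C (aromatic): no H
  1 × N (charge +1): no H
  1 × O: 1 H
  1 × O: no H
  1 × O (charge -1): no H
  1 × S: 1 H
  Total hydrogens = 9.

9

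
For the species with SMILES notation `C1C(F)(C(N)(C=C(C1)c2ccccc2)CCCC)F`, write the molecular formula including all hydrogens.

C16H21F2N

Heavy atoms from the SMILES: 16 C, 2 F, 1 N.
Implicit hydrogens by atom environment:
  5 × C: 2 H each → 10
  5 × C (aromatic): 1 H each → 5
  3 × C: no H
  2 × F: no H
  1 × C: 3 H
  1 × C: 1 H
  1 × C (aromatic): no H
  1 × N: 2 H
  Total hydrogens = 21.
Molecular formula: C16H21F2N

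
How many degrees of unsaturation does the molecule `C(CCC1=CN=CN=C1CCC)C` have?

4

Molecular formula from the SMILES: C11H18N2.
DoU = (2C + 2 + N − H − X)/2 = (2·11 + 2 + 2 − 18 − 0)/2 = 8/2 = 4.
(Structurally: 1 ring(s) + 3 π bond(s) = 4.)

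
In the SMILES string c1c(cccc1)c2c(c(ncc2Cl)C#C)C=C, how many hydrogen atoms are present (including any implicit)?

10

Hydrogens are implicit in SMILES; fill each atom to its normal valence:
  6 × C (aromatic): 1 H each → 6
  5 × C (aromatic): no H
  2 × C: 1 H each → 2
  1 × C: 2 H
  1 × C: no H
  1 × Cl: no H
  1 × N (aromatic): no H
  Total hydrogens = 10.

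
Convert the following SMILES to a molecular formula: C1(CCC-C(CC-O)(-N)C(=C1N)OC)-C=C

C12H22N2O2

Heavy atoms from the SMILES: 12 C, 2 N, 2 O.
Implicit hydrogens by atom environment:
  6 × C: 2 H each → 12
  3 × C: no H
  2 × C: 1 H each → 2
  2 × N: 2 H each → 4
  1 × C: 3 H
  1 × O: 1 H
  1 × O: no H
  Total hydrogens = 22.
Molecular formula: C12H22N2O2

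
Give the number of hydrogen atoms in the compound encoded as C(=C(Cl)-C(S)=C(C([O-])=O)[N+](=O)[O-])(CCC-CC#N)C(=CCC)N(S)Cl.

Hydrogens are implicit in SMILES; fill each atom to its normal valence:
  7 × C: no H
  5 × C: 2 H each → 10
  2 × Cl: no H
  2 × N: no H
  2 × O: no H
  2 × O (charge -1): no H
  2 × S: 1 H each → 2
  1 × C: 3 H
  1 × C: 1 H
  1 × N (charge +1): no H
  Total hydrogens = 16.

16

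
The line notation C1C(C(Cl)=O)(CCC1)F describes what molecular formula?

Heavy atoms from the SMILES: 6 C, 1 Cl, 1 F, 1 O.
Implicit hydrogens by atom environment:
  4 × C: 2 H each → 8
  2 × C: no H
  1 × Cl: no H
  1 × F: no H
  1 × O: no H
  Total hydrogens = 8.
Molecular formula: C6H8ClFO

C6H8ClFO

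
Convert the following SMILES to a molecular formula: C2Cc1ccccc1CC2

Heavy atoms from the SMILES: 10 C.
Implicit hydrogens by atom environment:
  4 × C: 2 H each → 8
  4 × C (aromatic): 1 H each → 4
  2 × C (aromatic): no H
  Total hydrogens = 12.
Molecular formula: C10H12

C10H12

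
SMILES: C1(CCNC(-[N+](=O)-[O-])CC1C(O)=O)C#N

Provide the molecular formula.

Heavy atoms from the SMILES: 8 C, 3 N, 4 O.
Implicit hydrogens by atom environment:
  3 × C: 2 H each → 6
  3 × C: 1 H each → 3
  2 × C: no H
  2 × O: no H
  1 × N: 1 H
  1 × N: no H
  1 × N (charge +1): no H
  1 × O: 1 H
  1 × O (charge -1): no H
  Total hydrogens = 11.
Molecular formula: C8H11N3O4

C8H11N3O4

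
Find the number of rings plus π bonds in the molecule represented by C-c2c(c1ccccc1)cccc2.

8

Molecular formula from the SMILES: C13H12.
DoU = (2C + 2 + N − H − X)/2 = (2·13 + 2 + 0 − 12 − 0)/2 = 16/2 = 8.
(Structurally: 2 ring(s) + 6 π bond(s) = 8.)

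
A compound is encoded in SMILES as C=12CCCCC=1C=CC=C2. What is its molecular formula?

Heavy atoms from the SMILES: 10 C.
Implicit hydrogens by atom environment:
  4 × C: 2 H each → 8
  4 × C (aromatic): 1 H each → 4
  2 × C (aromatic): no H
  Total hydrogens = 12.
Molecular formula: C10H12

C10H12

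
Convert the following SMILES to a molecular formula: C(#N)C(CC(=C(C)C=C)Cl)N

Heavy atoms from the SMILES: 8 C, 1 Cl, 2 N.
Implicit hydrogens by atom environment:
  3 × C: no H
  2 × C: 2 H each → 4
  2 × C: 1 H each → 2
  1 × C: 3 H
  1 × Cl: no H
  1 × N: 2 H
  1 × N: no H
  Total hydrogens = 11.
Molecular formula: C8H11ClN2

C8H11ClN2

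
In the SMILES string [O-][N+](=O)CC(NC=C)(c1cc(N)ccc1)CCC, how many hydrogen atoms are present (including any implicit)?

Hydrogens are implicit in SMILES; fill each atom to its normal valence:
  4 × C: 2 H each → 8
  4 × C (aromatic): 1 H each → 4
  2 × C (aromatic): no H
  1 × C: 3 H
  1 × C: 1 H
  1 × C: no H
  1 × N: 2 H
  1 × N: 1 H
  1 × N (charge +1): no H
  1 × O: no H
  1 × O (charge -1): no H
  Total hydrogens = 19.

19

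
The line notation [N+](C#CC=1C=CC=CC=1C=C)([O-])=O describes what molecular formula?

Heavy atoms from the SMILES: 10 C, 1 N, 2 O.
Implicit hydrogens by atom environment:
  4 × C (aromatic): 1 H each → 4
  2 × C (aromatic): no H
  2 × C: no H
  1 × C: 2 H
  1 × C: 1 H
  1 × N (charge +1): no H
  1 × O: no H
  1 × O (charge -1): no H
  Total hydrogens = 7.
Molecular formula: C10H7NO2

C10H7NO2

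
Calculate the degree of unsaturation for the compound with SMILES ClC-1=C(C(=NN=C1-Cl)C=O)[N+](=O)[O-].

6

Molecular formula from the SMILES: C5HCl2N3O3.
DoU = (2C + 2 + N − H − X)/2 = (2·5 + 2 + 3 − 1 − 2)/2 = 12/2 = 6.
(Structurally: 1 ring(s) + 5 π bond(s) = 6.)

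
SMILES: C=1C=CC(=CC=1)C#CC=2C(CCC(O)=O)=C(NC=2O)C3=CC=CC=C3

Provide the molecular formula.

Heavy atoms from the SMILES: 21 C, 1 N, 3 O.
Implicit hydrogens by atom environment:
  10 × C (aromatic): 1 H each → 10
  6 × C (aromatic): no H
  3 × C: no H
  2 × C: 2 H each → 4
  2 × O: 1 H each → 2
  1 × N (aromatic): 1 H
  1 × O: no H
  Total hydrogens = 17.
Molecular formula: C21H17NO3

C21H17NO3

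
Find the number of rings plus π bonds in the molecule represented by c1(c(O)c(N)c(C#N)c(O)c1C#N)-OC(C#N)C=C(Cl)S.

Molecular formula from the SMILES: C12H7ClN4O3S.
DoU = (2C + 2 + N − H − X)/2 = (2·12 + 2 + 4 − 7 − 1)/2 = 22/2 = 11.
(Structurally: 1 ring(s) + 10 π bond(s) = 11.)

11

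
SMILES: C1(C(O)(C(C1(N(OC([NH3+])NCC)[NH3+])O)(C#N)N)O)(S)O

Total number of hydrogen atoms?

Hydrogens are implicit in SMILES; fill each atom to its normal valence:
  5 × C: no H
  4 × O: 1 H each → 4
  2 × N (charge +1): 3 H each → 6
  2 × N: no H
  1 × C: 3 H
  1 × C: 2 H
  1 × C: 1 H
  1 × N: 2 H
  1 × N: 1 H
  1 × O: no H
  1 × S: 1 H
  Total hydrogens = 20.

20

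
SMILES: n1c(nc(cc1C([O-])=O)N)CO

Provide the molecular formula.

C6H6N3O3-

Heavy atoms from the SMILES: 6 C, 3 N, 3 O.
Implicit hydrogens by atom environment:
  3 × C (aromatic): no H
  2 × N (aromatic): no H
  1 × C: 2 H
  1 × C (aromatic): 1 H
  1 × C: no H
  1 × N: 2 H
  1 × O: 1 H
  1 × O: no H
  1 × O (charge -1): no H
  Total hydrogens = 6.
Net charge -1.
Molecular formula: C6H6N3O3-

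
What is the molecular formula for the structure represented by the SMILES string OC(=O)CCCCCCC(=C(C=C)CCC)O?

Heavy atoms from the SMILES: 14 C, 3 O.
Implicit hydrogens by atom environment:
  9 × C: 2 H each → 18
  3 × C: no H
  2 × O: 1 H each → 2
  1 × C: 3 H
  1 × C: 1 H
  1 × O: no H
  Total hydrogens = 24.
Molecular formula: C14H24O3

C14H24O3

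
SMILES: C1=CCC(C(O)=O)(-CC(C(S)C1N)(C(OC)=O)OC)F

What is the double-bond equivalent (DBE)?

Molecular formula from the SMILES: C12H18FNO5S.
DoU = (2C + 2 + N − H − X)/2 = (2·12 + 2 + 1 − 18 − 1)/2 = 8/2 = 4.
(Structurally: 1 ring(s) + 3 π bond(s) = 4.)

4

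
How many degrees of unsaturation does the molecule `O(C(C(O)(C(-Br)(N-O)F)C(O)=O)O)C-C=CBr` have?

Molecular formula from the SMILES: C7H10Br2FNO6.
DoU = (2C + 2 + N − H − X)/2 = (2·7 + 2 + 1 − 10 − 3)/2 = 4/2 = 2.
(Structurally: 0 ring(s) + 2 π bond(s) = 2.)

2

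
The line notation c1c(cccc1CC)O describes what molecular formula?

C8H10O

Heavy atoms from the SMILES: 8 C, 1 O.
Implicit hydrogens by atom environment:
  4 × C (aromatic): 1 H each → 4
  2 × C (aromatic): no H
  1 × C: 3 H
  1 × C: 2 H
  1 × O: 1 H
  Total hydrogens = 10.
Molecular formula: C8H10O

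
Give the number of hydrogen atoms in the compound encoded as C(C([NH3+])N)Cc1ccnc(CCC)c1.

Hydrogens are implicit in SMILES; fill each atom to its normal valence:
  4 × C: 2 H each → 8
  3 × C (aromatic): 1 H each → 3
  2 × C (aromatic): no H
  1 × C: 3 H
  1 × C: 1 H
  1 × N (charge +1): 3 H
  1 × N: 2 H
  1 × N (aromatic): no H
  Total hydrogens = 20.

20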